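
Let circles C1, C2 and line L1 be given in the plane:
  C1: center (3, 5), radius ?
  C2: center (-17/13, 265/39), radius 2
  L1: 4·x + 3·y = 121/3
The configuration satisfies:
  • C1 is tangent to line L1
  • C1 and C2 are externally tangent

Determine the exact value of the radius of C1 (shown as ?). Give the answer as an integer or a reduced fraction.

8/3

1. [C1‖L1]  r_C1² − 64/9 = 0  ⇒  r_C1 = 8/3 (r>0 drops 1)
2. [ext C1·C2]  r_C1² + 4r_C1 − 160/9 = 0  ⇒  r_C1 = 8/3 (r>0 drops 1)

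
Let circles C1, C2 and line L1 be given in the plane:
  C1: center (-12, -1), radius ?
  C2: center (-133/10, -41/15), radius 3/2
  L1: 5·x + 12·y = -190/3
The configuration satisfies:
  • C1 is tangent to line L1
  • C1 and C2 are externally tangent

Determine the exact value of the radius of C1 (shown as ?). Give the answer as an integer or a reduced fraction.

1. [C1‖L1]  r_C1² − 4/9 = 0  ⇒  r_C1 = 2/3 (r>0 drops 1)
2. [ext C1·C2]  r_C1² + 3r_C1 − 22/9 = 0  ⇒  r_C1 = 2/3 (r>0 drops 1)

2/3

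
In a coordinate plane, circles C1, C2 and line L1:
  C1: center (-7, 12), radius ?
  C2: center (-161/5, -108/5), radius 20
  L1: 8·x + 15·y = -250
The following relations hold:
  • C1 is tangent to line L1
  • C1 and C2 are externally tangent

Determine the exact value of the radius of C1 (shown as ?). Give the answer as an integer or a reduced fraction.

22

1. [C1‖L1]  r_C1² − 484 = 0  ⇒  r_C1 = 22 (r>0 drops 1)
2. [ext C1·C2]  r_C1² + 40r_C1 − 1364 = 0  ⇒  r_C1 = 22 (r>0 drops 1)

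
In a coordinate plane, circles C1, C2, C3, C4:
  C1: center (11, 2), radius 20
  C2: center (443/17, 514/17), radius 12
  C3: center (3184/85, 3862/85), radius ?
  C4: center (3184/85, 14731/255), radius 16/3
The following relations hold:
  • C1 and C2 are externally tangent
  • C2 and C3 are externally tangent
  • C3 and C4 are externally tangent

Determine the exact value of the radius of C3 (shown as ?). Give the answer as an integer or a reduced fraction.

1. [ext C2·C3]  r_C3² + 24r_C3 − 217 = 0  ⇒  r_C3 = 7 (r>0 drops 1)
2. [ext C3·C4]  r_C3² + (32/3)r_C3 − 371/3 = 0  ⇒  r_C3 = 7 (r>0 drops 1)

7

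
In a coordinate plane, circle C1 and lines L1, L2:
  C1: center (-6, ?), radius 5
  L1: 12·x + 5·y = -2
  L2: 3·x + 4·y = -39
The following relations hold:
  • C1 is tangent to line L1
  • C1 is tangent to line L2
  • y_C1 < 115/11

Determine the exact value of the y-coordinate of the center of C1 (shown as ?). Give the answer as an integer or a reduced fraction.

1. [C1‖L1]  y_C1² − 28y_C1 + 27 = 0  ⇒  y_C1 = 1 or 27
2. [C1‖L2]  y_C1² + (21/2)y_C1 − 23/2 = 0  ⇒  y_C1 = -23/2 or 1

1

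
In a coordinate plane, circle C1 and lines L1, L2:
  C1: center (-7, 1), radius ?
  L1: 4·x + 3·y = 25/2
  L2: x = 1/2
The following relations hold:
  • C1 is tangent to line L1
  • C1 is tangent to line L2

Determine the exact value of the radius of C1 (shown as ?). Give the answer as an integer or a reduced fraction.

15/2

1. [C1‖L1]  r_C1² − 225/4 = 0  ⇒  r_C1 = 15/2 (r>0 drops 1)
2. [C1‖L2]  r_C1² − 225/4 = 0  ⇒  r_C1 = 15/2 (r>0 drops 1)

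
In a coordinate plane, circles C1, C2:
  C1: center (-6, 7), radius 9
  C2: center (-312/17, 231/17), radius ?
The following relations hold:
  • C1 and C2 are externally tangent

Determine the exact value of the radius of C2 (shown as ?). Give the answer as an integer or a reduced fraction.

1. [ext C1·C2]  r_C2² + 18r_C2 − 115 = 0  ⇒  r_C2 = 5 (r>0 drops 1)

5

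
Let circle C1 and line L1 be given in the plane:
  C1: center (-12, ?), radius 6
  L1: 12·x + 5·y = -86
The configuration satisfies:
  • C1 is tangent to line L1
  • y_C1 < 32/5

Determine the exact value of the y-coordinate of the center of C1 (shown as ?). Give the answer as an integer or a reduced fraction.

1. [C1‖L1]  y_C1² − (116/5)y_C1 − 544/5 = 0  ⇒  y_C1 = -4 or 136/5
2. given y_C1 < 32/5: keep -4

-4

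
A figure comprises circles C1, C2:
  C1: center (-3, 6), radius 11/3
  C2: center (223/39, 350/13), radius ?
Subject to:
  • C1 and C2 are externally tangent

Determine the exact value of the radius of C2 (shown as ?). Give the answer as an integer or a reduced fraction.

19

1. [ext C1·C2]  r_C2² + (22/3)r_C2 − 1501/3 = 0  ⇒  r_C2 = 19 (r>0 drops 1)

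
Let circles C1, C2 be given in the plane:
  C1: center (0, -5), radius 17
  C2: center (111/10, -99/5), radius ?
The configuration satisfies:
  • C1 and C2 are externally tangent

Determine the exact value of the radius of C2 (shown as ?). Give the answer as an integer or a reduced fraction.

1. [ext C1·C2]  r_C2² + 34r_C2 − 213/4 = 0  ⇒  r_C2 = 3/2 (r>0 drops 1)

3/2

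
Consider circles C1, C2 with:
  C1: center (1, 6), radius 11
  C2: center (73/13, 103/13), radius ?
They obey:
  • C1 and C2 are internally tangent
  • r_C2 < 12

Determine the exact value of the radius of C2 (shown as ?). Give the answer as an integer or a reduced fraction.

6

1. [int C1,C2]  r_C2² − 22r_C2 + 96 = 0  ⇒  r_C2 = 6 or 16
2. given r_C2 < 12: keep 6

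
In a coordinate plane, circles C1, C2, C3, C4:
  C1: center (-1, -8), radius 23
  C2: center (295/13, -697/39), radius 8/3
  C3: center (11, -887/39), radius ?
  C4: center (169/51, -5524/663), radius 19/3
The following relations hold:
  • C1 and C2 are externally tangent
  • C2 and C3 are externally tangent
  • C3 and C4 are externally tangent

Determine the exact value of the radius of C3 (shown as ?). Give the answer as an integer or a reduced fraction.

1. [ext C2·C3]  r_C3² + (16/3)r_C3 − 460/3 = 0  ⇒  r_C3 = 10 (r>0 drops 1)
2. [ext C3·C4]  r_C3² + (38/3)r_C3 − 680/3 = 0  ⇒  r_C3 = 10 (r>0 drops 1)

10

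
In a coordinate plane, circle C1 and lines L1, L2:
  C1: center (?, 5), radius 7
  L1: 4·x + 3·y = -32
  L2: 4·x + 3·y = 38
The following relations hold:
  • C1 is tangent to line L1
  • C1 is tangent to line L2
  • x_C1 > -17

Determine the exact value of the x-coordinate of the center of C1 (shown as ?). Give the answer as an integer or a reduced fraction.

1. [C1‖L1]  x_C1² + (47/2)x_C1 + 123/2 = 0  ⇒  x_C1 = -41/2 or -3
2. [C1‖L2]  x_C1² − (23/2)x_C1 − 87/2 = 0  ⇒  x_C1 = -3 or 29/2

-3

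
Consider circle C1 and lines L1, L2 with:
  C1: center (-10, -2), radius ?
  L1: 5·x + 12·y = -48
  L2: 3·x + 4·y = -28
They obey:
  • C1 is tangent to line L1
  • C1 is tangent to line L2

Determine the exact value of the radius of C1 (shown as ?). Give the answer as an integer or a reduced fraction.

2

1. [C1‖L1]  r_C1² − 4 = 0  ⇒  r_C1 = 2 (r>0 drops 1)
2. [C1‖L2]  r_C1² − 4 = 0  ⇒  r_C1 = 2 (r>0 drops 1)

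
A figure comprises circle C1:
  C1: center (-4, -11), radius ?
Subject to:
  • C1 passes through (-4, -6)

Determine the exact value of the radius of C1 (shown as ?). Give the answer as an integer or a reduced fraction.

5

1. [C1∋P]  r_C1² − 25 = 0  ⇒  r_C1 = 5 (r>0 drops 1)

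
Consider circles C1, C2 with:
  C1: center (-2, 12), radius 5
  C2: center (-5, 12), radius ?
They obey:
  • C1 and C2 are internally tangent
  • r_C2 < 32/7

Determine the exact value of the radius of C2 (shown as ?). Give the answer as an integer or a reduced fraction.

1. [int C1,C2]  r_C2² − 10r_C2 + 16 = 0  ⇒  r_C2 = 2 or 8
2. given r_C2 < 32/7: keep 2

2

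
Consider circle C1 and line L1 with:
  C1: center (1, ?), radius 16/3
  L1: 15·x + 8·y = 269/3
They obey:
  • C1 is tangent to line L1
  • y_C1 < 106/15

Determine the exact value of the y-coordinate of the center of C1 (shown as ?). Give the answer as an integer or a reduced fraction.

-2

1. [C1‖L1]  y_C1² − (56/3)y_C1 − 124/3 = 0  ⇒  y_C1 = -2 or 62/3
2. given y_C1 < 106/15: keep -2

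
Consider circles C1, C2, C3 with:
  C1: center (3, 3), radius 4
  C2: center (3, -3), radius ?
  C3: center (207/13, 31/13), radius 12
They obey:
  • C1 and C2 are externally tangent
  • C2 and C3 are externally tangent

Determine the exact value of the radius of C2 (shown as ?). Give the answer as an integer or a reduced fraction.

1. [ext C1·C2]  r_C2² + 8r_C2 − 20 = 0  ⇒  r_C2 = 2 (r>0 drops 1)
2. [ext C2·C3]  r_C2² + 24r_C2 − 52 = 0  ⇒  r_C2 = 2 (r>0 drops 1)

2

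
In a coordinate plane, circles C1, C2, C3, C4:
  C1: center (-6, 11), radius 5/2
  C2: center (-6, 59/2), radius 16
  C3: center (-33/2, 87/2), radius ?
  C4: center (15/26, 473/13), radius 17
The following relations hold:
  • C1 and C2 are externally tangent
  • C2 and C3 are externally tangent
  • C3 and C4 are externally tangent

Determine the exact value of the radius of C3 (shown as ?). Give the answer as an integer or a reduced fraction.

3/2

1. [ext C2·C3]  r_C3² + 32r_C3 − 201/4 = 0  ⇒  r_C3 = 3/2 (r>0 drops 1)
2. [ext C3·C4]  r_C3² + 34r_C3 − 213/4 = 0  ⇒  r_C3 = 3/2 (r>0 drops 1)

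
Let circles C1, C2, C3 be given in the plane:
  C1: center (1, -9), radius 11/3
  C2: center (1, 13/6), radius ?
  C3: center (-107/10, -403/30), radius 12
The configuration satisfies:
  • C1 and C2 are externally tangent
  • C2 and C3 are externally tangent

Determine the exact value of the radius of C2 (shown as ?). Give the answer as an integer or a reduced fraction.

15/2

1. [ext C1·C2]  r_C2² + (22/3)r_C2 − 445/4 = 0  ⇒  r_C2 = 15/2 (r>0 drops 1)
2. [ext C2·C3]  r_C2² + 24r_C2 − 945/4 = 0  ⇒  r_C2 = 15/2 (r>0 drops 1)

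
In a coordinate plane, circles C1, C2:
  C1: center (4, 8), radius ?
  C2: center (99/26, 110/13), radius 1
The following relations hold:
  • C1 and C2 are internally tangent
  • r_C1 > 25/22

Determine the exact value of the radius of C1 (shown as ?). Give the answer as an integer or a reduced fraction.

3/2

1. [int C1,C2]  r_C1² − 2r_C1 + 3/4 = 0  ⇒  r_C1 = 1/2 or 3/2
2. given r_C1 > 25/22: keep 3/2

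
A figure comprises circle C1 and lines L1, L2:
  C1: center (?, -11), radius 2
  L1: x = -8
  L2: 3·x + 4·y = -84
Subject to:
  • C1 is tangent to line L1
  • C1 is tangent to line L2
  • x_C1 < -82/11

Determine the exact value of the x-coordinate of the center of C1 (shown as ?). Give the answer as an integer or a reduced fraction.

1. [C1‖L1]  x_C1² + 16x_C1 + 60 = 0  ⇒  x_C1 = -10 or -6
2. [C1‖L2]  x_C1² + (80/3)x_C1 + 500/3 = 0  ⇒  x_C1 = -50/3 or -10

-10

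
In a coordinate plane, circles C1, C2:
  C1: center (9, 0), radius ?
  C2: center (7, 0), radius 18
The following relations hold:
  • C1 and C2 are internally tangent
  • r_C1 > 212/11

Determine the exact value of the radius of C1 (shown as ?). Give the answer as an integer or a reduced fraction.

20

1. [int C1,C2]  r_C1² − 36r_C1 + 320 = 0  ⇒  r_C1 = 16 or 20
2. given r_C1 > 212/11: keep 20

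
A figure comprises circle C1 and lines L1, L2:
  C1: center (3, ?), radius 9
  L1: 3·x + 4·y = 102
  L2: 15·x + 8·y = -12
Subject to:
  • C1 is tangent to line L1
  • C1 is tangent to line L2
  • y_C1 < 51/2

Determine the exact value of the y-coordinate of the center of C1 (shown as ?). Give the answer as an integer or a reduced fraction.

12

1. [C1‖L1]  y_C1² − (93/2)y_C1 + 414 = 0  ⇒  y_C1 = 12 or 69/2
2. [C1‖L2]  y_C1² + (57/4)y_C1 − 315 = 0  ⇒  y_C1 = -105/4 or 12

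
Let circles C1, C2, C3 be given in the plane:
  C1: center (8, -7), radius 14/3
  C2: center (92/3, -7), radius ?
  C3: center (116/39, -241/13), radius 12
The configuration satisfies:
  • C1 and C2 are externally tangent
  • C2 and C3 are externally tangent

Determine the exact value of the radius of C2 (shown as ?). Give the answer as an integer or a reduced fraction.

1. [ext C1·C2]  r_C2² + (28/3)r_C2 − 492 = 0  ⇒  r_C2 = 18 (r>0 drops 1)
2. [ext C2·C3]  r_C2² + 24r_C2 − 756 = 0  ⇒  r_C2 = 18 (r>0 drops 1)

18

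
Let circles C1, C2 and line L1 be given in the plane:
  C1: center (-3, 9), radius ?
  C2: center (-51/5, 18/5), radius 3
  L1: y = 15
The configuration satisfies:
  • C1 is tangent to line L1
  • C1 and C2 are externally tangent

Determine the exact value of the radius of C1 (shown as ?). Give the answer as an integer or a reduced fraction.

6

1. [C1‖L1]  r_C1² − 36 = 0  ⇒  r_C1 = 6 (r>0 drops 1)
2. [ext C1·C2]  r_C1² + 6r_C1 − 72 = 0  ⇒  r_C1 = 6 (r>0 drops 1)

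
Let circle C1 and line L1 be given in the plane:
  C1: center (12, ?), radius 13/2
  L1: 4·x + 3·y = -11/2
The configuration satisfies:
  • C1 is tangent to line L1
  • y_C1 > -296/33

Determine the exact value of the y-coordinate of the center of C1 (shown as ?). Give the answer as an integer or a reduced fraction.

-7

1. [C1‖L1]  y_C1² + (107/3)y_C1 + 602/3 = 0  ⇒  y_C1 = -86/3 or -7
2. given y_C1 > -296/33: keep -7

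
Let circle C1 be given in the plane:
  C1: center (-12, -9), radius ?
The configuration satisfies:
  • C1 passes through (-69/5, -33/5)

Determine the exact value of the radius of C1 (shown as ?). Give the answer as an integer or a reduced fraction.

3

1. [C1∋P]  r_C1² − 9 = 0  ⇒  r_C1 = 3 (r>0 drops 1)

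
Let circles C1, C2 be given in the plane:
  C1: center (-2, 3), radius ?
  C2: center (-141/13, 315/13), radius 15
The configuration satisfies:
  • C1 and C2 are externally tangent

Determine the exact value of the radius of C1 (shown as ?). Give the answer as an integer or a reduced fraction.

8

1. [ext C1·C2]  r_C1² + 30r_C1 − 304 = 0  ⇒  r_C1 = 8 (r>0 drops 1)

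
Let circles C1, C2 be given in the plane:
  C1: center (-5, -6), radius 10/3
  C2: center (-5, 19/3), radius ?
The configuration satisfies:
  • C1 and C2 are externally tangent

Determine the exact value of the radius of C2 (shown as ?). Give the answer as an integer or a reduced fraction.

9

1. [ext C1·C2]  r_C2² + (20/3)r_C2 − 141 = 0  ⇒  r_C2 = 9 (r>0 drops 1)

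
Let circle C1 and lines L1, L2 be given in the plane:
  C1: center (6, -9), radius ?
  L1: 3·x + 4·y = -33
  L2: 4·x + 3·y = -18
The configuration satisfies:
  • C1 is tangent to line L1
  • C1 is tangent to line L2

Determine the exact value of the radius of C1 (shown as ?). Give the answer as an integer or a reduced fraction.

1. [C1‖L1]  r_C1² − 9 = 0  ⇒  r_C1 = 3 (r>0 drops 1)
2. [C1‖L2]  r_C1² − 9 = 0  ⇒  r_C1 = 3 (r>0 drops 1)

3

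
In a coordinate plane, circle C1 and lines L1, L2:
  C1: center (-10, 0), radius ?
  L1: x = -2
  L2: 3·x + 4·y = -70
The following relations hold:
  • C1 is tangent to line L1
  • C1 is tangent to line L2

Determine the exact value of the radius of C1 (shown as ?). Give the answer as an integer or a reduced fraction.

1. [C1‖L1]  r_C1² − 64 = 0  ⇒  r_C1 = 8 (r>0 drops 1)
2. [C1‖L2]  r_C1² − 64 = 0  ⇒  r_C1 = 8 (r>0 drops 1)

8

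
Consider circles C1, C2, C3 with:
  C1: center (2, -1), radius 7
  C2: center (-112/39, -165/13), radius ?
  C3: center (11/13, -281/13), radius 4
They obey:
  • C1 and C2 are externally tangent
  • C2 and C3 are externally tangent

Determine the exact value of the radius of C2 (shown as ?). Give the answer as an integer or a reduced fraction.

17/3

1. [ext C1·C2]  r_C2² + 14r_C2 − 1003/9 = 0  ⇒  r_C2 = 17/3 (r>0 drops 1)
2. [ext C2·C3]  r_C2² + 8r_C2 − 697/9 = 0  ⇒  r_C2 = 17/3 (r>0 drops 1)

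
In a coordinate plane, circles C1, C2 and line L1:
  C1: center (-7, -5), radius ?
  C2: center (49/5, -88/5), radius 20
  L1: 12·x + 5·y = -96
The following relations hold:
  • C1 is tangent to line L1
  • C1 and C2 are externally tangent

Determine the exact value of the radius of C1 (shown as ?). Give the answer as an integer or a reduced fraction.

1. [C1‖L1]  r_C1² − 1 = 0  ⇒  r_C1 = 1 (r>0 drops 1)
2. [ext C1·C2]  r_C1² + 40r_C1 − 41 = 0  ⇒  r_C1 = 1 (r>0 drops 1)

1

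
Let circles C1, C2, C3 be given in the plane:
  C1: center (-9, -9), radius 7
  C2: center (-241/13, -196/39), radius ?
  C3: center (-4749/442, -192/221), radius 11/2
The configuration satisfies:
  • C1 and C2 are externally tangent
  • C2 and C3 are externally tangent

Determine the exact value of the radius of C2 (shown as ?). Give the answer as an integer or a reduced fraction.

10/3

1. [ext C1·C2]  r_C2² + 14r_C2 − 520/9 = 0  ⇒  r_C2 = 10/3 (r>0 drops 1)
2. [ext C2·C3]  r_C2² + 11r_C2 − 430/9 = 0  ⇒  r_C2 = 10/3 (r>0 drops 1)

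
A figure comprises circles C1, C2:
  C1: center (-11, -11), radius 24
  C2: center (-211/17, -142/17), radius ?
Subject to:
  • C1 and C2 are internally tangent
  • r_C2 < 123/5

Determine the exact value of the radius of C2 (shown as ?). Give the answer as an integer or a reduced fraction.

1. [int C1,C2]  r_C2² − 48r_C2 + 567 = 0  ⇒  r_C2 = 21 or 27
2. given r_C2 < 123/5: keep 21

21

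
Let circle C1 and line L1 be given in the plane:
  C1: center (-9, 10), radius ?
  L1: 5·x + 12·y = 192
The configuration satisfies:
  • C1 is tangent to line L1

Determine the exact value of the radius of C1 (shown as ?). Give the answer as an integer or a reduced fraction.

1. [C1‖L1]  r_C1² − 81 = 0  ⇒  r_C1 = 9 (r>0 drops 1)

9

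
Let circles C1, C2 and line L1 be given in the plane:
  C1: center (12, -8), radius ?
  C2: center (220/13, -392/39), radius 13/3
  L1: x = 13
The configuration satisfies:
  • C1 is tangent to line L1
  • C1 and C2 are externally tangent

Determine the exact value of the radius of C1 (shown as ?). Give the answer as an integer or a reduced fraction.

1. [C1‖L1]  r_C1² − 1 = 0  ⇒  r_C1 = 1 (r>0 drops 1)
2. [ext C1·C2]  r_C1² + (26/3)r_C1 − 29/3 = 0  ⇒  r_C1 = 1 (r>0 drops 1)

1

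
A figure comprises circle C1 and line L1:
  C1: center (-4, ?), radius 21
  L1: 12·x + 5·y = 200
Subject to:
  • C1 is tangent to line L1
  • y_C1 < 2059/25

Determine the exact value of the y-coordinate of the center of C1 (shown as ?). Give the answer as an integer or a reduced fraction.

-5

1. [C1‖L1]  y_C1² − (496/5)y_C1 − 521 = 0  ⇒  y_C1 = -5 or 521/5
2. given y_C1 < 2059/25: keep -5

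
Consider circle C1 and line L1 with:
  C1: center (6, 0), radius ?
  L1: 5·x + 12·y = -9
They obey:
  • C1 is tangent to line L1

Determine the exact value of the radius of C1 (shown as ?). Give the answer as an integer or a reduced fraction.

1. [C1‖L1]  r_C1² − 9 = 0  ⇒  r_C1 = 3 (r>0 drops 1)

3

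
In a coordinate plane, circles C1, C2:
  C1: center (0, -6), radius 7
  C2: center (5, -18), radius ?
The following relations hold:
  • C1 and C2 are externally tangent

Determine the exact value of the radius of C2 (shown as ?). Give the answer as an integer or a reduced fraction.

6

1. [ext C1·C2]  r_C2² + 14r_C2 − 120 = 0  ⇒  r_C2 = 6 (r>0 drops 1)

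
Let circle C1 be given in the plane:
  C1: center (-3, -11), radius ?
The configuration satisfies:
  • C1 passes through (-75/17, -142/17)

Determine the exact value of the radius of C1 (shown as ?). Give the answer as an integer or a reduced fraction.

1. [C1∋P]  r_C1² − 9 = 0  ⇒  r_C1 = 3 (r>0 drops 1)

3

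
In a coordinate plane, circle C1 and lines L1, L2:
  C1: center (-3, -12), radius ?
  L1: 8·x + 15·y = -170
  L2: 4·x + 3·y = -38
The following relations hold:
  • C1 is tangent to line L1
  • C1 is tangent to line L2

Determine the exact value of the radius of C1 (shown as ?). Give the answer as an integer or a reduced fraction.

2

1. [C1‖L1]  r_C1² − 4 = 0  ⇒  r_C1 = 2 (r>0 drops 1)
2. [C1‖L2]  r_C1² − 4 = 0  ⇒  r_C1 = 2 (r>0 drops 1)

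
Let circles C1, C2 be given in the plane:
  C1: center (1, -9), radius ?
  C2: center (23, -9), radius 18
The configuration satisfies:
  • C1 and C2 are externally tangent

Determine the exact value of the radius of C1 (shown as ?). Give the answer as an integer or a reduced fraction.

1. [ext C1·C2]  r_C1² + 36r_C1 − 160 = 0  ⇒  r_C1 = 4 (r>0 drops 1)

4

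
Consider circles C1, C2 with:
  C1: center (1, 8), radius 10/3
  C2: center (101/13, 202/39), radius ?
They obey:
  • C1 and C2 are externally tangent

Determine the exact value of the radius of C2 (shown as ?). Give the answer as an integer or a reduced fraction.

1. [ext C1·C2]  r_C2² + (20/3)r_C2 − 128/3 = 0  ⇒  r_C2 = 4 (r>0 drops 1)

4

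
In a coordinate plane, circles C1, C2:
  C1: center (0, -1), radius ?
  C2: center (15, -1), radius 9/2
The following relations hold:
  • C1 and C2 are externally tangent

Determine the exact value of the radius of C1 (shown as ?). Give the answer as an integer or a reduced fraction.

21/2

1. [ext C1·C2]  r_C1² + 9r_C1 − 819/4 = 0  ⇒  r_C1 = 21/2 (r>0 drops 1)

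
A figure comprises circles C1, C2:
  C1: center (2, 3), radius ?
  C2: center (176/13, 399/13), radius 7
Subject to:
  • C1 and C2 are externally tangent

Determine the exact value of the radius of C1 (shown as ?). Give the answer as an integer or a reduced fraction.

23

1. [ext C1·C2]  r_C1² + 14r_C1 − 851 = 0  ⇒  r_C1 = 23 (r>0 drops 1)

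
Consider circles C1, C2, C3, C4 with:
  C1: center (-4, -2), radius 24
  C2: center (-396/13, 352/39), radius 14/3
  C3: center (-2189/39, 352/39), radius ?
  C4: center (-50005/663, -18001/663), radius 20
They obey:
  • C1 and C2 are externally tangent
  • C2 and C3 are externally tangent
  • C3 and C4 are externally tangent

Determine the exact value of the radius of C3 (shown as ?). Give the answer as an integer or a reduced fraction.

1. [ext C2·C3]  r_C3² + (28/3)r_C3 − 637 = 0  ⇒  r_C3 = 21 (r>0 drops 1)
2. [ext C3·C4]  r_C3² + 40r_C3 − 1281 = 0  ⇒  r_C3 = 21 (r>0 drops 1)

21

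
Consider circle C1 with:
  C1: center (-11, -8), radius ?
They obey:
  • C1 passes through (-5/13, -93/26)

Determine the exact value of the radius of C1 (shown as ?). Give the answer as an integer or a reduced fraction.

23/2

1. [C1∋P]  r_C1² − 529/4 = 0  ⇒  r_C1 = 23/2 (r>0 drops 1)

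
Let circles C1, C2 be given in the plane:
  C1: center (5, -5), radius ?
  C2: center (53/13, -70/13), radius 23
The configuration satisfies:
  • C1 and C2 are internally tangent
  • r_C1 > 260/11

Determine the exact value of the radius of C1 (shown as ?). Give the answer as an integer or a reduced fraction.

24

1. [int C1,C2]  r_C1² − 46r_C1 + 528 = 0  ⇒  r_C1 = 22 or 24
2. given r_C1 > 260/11: keep 24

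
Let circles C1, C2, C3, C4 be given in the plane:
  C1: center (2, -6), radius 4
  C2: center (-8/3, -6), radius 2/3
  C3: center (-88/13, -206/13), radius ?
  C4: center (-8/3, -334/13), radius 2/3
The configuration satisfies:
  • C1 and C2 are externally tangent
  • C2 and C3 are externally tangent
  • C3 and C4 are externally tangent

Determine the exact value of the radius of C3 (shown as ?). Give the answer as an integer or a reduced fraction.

10

1. [ext C2·C3]  r_C3² + (4/3)r_C3 − 340/3 = 0  ⇒  r_C3 = 10 (r>0 drops 1)
2. [ext C3·C4]  r_C3² + (4/3)r_C3 − 340/3 = 0  ⇒  r_C3 = 10 (r>0 drops 1)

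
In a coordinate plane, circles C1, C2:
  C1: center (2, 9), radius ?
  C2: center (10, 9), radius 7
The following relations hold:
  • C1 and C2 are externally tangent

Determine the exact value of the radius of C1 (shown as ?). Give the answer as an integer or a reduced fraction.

1. [ext C1·C2]  r_C1² + 14r_C1 − 15 = 0  ⇒  r_C1 = 1 (r>0 drops 1)

1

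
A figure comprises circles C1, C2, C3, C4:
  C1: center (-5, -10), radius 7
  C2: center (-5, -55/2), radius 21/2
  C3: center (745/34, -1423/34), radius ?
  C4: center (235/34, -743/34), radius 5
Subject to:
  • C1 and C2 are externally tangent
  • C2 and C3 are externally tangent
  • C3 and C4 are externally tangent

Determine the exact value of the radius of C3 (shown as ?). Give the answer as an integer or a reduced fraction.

20

1. [ext C2·C3]  r_C3² + 21r_C3 − 820 = 0  ⇒  r_C3 = 20 (r>0 drops 1)
2. [ext C3·C4]  r_C3² + 10r_C3 − 600 = 0  ⇒  r_C3 = 20 (r>0 drops 1)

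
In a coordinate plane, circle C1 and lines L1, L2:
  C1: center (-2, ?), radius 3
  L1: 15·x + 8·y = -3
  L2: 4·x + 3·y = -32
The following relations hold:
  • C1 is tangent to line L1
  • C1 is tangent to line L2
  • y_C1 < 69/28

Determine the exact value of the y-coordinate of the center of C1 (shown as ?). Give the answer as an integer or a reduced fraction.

1. [C1‖L1]  y_C1² − (27/4)y_C1 − 117/4 = 0  ⇒  y_C1 = -3 or 39/4
2. [C1‖L2]  y_C1² + 16y_C1 + 39 = 0  ⇒  y_C1 = -13 or -3

-3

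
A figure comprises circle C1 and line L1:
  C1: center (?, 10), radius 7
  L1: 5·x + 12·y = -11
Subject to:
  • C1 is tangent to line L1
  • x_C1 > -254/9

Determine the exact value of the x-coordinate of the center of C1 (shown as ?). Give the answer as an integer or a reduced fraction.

-8

1. [C1‖L1]  x_C1² + (262/5)x_C1 + 1776/5 = 0  ⇒  x_C1 = -222/5 or -8
2. given x_C1 > -254/9: keep -8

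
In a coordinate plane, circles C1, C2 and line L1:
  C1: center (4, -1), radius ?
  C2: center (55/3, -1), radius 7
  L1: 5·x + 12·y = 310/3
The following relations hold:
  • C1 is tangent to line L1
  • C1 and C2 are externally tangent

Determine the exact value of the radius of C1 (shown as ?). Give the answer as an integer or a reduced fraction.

22/3

1. [C1‖L1]  r_C1² − 484/9 = 0  ⇒  r_C1 = 22/3 (r>0 drops 1)
2. [ext C1·C2]  r_C1² + 14r_C1 − 1408/9 = 0  ⇒  r_C1 = 22/3 (r>0 drops 1)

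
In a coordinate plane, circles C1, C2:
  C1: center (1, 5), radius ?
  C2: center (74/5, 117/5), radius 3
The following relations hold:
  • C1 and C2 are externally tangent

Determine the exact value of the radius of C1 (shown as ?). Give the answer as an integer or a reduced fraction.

1. [ext C1·C2]  r_C1² + 6r_C1 − 520 = 0  ⇒  r_C1 = 20 (r>0 drops 1)

20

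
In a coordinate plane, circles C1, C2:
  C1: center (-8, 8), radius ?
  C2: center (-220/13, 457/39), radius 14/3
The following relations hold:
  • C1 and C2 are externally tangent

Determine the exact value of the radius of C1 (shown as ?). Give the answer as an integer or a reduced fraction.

1. [ext C1·C2]  r_C1² + (28/3)r_C1 − 215/3 = 0  ⇒  r_C1 = 5 (r>0 drops 1)

5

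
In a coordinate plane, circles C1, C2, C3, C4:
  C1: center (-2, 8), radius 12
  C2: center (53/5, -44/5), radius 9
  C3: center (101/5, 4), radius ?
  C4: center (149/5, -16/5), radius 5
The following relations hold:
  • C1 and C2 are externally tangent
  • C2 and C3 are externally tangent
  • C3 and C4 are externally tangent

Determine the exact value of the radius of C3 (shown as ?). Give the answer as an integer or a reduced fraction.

1. [ext C2·C3]  r_C3² + 18r_C3 − 175 = 0  ⇒  r_C3 = 7 (r>0 drops 1)
2. [ext C3·C4]  r_C3² + 10r_C3 − 119 = 0  ⇒  r_C3 = 7 (r>0 drops 1)

7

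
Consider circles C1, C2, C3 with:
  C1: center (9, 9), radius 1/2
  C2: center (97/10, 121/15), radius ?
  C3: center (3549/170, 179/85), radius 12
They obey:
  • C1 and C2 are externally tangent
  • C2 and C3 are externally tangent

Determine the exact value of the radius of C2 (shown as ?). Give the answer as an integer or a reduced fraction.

2/3

1. [ext C1·C2]  r_C2² + 1r_C2 − 10/9 = 0  ⇒  r_C2 = 2/3 (r>0 drops 1)
2. [ext C2·C3]  r_C2² + 24r_C2 − 148/9 = 0  ⇒  r_C2 = 2/3 (r>0 drops 1)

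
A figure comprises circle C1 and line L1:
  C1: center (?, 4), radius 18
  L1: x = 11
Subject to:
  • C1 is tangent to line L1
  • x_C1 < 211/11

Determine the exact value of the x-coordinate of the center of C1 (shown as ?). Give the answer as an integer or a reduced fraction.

-7

1. [C1‖L1]  x_C1² − 22x_C1 − 203 = 0  ⇒  x_C1 = -7 or 29
2. given x_C1 < 211/11: keep -7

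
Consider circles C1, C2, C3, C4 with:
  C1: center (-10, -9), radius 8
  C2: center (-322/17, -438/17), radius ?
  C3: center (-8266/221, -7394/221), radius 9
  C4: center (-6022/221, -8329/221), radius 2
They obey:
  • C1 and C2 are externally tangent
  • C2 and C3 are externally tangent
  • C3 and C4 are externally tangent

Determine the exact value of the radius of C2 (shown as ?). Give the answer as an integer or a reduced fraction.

11

1. [ext C1·C2]  r_C2² + 16r_C2 − 297 = 0  ⇒  r_C2 = 11 (r>0 drops 1)
2. [ext C2·C3]  r_C2² + 18r_C2 − 319 = 0  ⇒  r_C2 = 11 (r>0 drops 1)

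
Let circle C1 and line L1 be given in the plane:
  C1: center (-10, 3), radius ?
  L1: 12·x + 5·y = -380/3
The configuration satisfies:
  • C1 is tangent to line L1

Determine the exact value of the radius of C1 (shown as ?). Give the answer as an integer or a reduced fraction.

5/3

1. [C1‖L1]  r_C1² − 25/9 = 0  ⇒  r_C1 = 5/3 (r>0 drops 1)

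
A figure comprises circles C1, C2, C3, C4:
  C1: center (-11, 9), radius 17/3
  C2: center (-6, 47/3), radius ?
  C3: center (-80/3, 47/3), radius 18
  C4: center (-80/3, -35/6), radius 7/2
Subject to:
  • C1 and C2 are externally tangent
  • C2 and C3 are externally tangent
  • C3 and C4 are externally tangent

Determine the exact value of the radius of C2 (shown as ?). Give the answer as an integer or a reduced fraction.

1. [ext C1·C2]  r_C2² + (34/3)r_C2 − 112/3 = 0  ⇒  r_C2 = 8/3 (r>0 drops 1)
2. [ext C2·C3]  r_C2² + 36r_C2 − 928/9 = 0  ⇒  r_C2 = 8/3 (r>0 drops 1)

8/3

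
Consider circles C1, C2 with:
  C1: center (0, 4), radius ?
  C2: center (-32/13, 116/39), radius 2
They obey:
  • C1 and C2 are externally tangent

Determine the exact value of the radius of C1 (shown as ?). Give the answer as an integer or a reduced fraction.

1. [ext C1·C2]  r_C1² + 4r_C1 − 28/9 = 0  ⇒  r_C1 = 2/3 (r>0 drops 1)

2/3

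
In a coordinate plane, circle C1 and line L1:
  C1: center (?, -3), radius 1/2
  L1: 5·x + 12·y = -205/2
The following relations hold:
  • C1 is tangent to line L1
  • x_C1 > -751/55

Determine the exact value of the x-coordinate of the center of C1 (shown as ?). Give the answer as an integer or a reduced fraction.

1. [C1‖L1]  x_C1² + (133/5)x_C1 + 876/5 = 0  ⇒  x_C1 = -73/5 or -12
2. given x_C1 > -751/55: keep -12

-12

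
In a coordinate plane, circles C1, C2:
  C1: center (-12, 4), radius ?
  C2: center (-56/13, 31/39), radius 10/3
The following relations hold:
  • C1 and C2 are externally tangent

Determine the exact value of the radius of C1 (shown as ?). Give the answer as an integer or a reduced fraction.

5

1. [ext C1·C2]  r_C1² + (20/3)r_C1 − 175/3 = 0  ⇒  r_C1 = 5 (r>0 drops 1)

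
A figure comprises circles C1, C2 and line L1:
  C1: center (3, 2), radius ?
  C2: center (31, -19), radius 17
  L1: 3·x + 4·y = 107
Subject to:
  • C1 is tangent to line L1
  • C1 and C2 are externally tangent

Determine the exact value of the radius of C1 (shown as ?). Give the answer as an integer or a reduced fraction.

18

1. [C1‖L1]  r_C1² − 324 = 0  ⇒  r_C1 = 18 (r>0 drops 1)
2. [ext C1·C2]  r_C1² + 34r_C1 − 936 = 0  ⇒  r_C1 = 18 (r>0 drops 1)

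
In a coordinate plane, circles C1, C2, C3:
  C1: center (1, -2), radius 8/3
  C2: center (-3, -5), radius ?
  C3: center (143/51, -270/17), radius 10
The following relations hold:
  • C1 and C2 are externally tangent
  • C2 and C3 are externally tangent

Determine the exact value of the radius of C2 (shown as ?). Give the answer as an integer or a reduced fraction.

1. [ext C1·C2]  r_C2² + (16/3)r_C2 − 161/9 = 0  ⇒  r_C2 = 7/3 (r>0 drops 1)
2. [ext C2·C3]  r_C2² + 20r_C2 − 469/9 = 0  ⇒  r_C2 = 7/3 (r>0 drops 1)

7/3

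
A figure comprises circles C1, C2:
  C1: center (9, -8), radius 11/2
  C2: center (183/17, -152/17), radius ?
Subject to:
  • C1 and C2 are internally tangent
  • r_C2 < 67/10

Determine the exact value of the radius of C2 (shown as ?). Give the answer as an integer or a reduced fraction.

1. [int C1,C2]  r_C2² − 11r_C2 + 105/4 = 0  ⇒  r_C2 = 7/2 or 15/2
2. given r_C2 < 67/10: keep 7/2

7/2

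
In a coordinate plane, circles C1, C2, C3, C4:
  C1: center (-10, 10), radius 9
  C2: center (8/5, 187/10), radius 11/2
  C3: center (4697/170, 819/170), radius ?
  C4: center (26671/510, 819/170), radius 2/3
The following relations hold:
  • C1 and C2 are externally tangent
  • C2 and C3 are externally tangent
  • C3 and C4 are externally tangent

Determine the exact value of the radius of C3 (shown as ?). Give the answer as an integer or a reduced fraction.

24

1. [ext C2·C3]  r_C3² + 11r_C3 − 840 = 0  ⇒  r_C3 = 24 (r>0 drops 1)
2. [ext C3·C4]  r_C3² + (4/3)r_C3 − 608 = 0  ⇒  r_C3 = 24 (r>0 drops 1)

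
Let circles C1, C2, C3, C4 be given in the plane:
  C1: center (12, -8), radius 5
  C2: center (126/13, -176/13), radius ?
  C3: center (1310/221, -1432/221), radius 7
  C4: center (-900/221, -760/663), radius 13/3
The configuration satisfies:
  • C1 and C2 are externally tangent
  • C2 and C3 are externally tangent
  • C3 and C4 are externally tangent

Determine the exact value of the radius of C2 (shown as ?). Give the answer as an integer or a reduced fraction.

1. [ext C1·C2]  r_C2² + 10r_C2 − 11 = 0  ⇒  r_C2 = 1 (r>0 drops 1)
2. [ext C2·C3]  r_C2² + 14r_C2 − 15 = 0  ⇒  r_C2 = 1 (r>0 drops 1)

1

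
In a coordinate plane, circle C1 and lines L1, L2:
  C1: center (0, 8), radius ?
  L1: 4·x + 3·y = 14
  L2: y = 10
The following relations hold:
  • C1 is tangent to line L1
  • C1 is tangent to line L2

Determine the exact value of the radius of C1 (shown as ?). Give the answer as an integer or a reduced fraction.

2

1. [C1‖L1]  r_C1² − 4 = 0  ⇒  r_C1 = 2 (r>0 drops 1)
2. [C1‖L2]  r_C1² − 4 = 0  ⇒  r_C1 = 2 (r>0 drops 1)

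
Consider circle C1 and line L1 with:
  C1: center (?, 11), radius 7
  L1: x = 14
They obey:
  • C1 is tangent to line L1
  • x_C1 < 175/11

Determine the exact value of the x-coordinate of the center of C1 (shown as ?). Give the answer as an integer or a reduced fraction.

7

1. [C1‖L1]  x_C1² − 28x_C1 + 147 = 0  ⇒  x_C1 = 7 or 21
2. given x_C1 < 175/11: keep 7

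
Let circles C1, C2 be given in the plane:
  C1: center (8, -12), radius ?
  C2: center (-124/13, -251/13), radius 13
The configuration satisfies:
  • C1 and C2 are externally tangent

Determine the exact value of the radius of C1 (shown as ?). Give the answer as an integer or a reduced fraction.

1. [ext C1·C2]  r_C1² + 26r_C1 − 192 = 0  ⇒  r_C1 = 6 (r>0 drops 1)

6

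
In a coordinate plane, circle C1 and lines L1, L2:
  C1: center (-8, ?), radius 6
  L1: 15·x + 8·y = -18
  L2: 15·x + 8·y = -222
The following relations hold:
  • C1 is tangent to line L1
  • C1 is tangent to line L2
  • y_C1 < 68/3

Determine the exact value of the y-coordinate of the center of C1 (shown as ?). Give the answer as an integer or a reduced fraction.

1. [C1‖L1]  y_C1² − (51/2)y_C1 = 0  ⇒  y_C1 = 0 or 51/2
2. [C1‖L2]  y_C1² + (51/2)y_C1 = 0  ⇒  y_C1 = -51/2 or 0

0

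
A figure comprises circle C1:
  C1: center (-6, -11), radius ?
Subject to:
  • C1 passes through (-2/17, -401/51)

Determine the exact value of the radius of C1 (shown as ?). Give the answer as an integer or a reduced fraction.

20/3

1. [C1∋P]  r_C1² − 400/9 = 0  ⇒  r_C1 = 20/3 (r>0 drops 1)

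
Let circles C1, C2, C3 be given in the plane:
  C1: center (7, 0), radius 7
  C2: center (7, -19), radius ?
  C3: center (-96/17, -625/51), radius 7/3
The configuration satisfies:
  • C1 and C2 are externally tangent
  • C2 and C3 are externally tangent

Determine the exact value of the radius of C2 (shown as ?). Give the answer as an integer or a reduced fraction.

1. [ext C1·C2]  r_C2² + 14r_C2 − 312 = 0  ⇒  r_C2 = 12 (r>0 drops 1)
2. [ext C2·C3]  r_C2² + (14/3)r_C2 − 200 = 0  ⇒  r_C2 = 12 (r>0 drops 1)

12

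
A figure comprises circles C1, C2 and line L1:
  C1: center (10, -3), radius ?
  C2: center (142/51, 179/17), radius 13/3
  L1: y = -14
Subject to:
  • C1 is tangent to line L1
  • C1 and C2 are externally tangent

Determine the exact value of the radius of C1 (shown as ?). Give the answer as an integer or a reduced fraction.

11

1. [C1‖L1]  r_C1² − 121 = 0  ⇒  r_C1 = 11 (r>0 drops 1)
2. [ext C1·C2]  r_C1² + (26/3)r_C1 − 649/3 = 0  ⇒  r_C1 = 11 (r>0 drops 1)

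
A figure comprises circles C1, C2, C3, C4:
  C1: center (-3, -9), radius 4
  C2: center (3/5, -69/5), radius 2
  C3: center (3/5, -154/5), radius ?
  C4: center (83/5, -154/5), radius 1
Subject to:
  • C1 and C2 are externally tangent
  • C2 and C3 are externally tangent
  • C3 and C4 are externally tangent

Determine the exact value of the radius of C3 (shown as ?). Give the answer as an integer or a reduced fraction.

1. [ext C2·C3]  r_C3² + 4r_C3 − 285 = 0  ⇒  r_C3 = 15 (r>0 drops 1)
2. [ext C3·C4]  r_C3² + 2r_C3 − 255 = 0  ⇒  r_C3 = 15 (r>0 drops 1)

15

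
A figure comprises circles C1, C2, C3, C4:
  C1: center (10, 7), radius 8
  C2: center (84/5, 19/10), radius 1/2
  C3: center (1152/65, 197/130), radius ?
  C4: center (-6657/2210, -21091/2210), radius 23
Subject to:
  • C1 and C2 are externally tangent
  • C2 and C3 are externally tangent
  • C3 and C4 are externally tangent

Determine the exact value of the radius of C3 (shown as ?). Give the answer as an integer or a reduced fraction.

1/2

1. [ext C2·C3]  r_C3² + 1r_C3 − 3/4 = 0  ⇒  r_C3 = 1/2 (r>0 drops 1)
2. [ext C3·C4]  r_C3² + 46r_C3 − 93/4 = 0  ⇒  r_C3 = 1/2 (r>0 drops 1)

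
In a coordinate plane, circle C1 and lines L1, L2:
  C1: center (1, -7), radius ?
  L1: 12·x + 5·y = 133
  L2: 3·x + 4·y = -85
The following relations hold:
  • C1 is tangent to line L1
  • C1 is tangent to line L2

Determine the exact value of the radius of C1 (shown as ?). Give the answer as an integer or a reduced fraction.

12

1. [C1‖L1]  r_C1² − 144 = 0  ⇒  r_C1 = 12 (r>0 drops 1)
2. [C1‖L2]  r_C1² − 144 = 0  ⇒  r_C1 = 12 (r>0 drops 1)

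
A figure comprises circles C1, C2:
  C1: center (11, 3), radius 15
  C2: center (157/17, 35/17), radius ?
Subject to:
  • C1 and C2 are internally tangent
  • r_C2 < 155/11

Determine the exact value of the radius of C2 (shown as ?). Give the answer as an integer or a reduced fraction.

13

1. [int C1,C2]  r_C2² − 30r_C2 + 221 = 0  ⇒  r_C2 = 13 or 17
2. given r_C2 < 155/11: keep 13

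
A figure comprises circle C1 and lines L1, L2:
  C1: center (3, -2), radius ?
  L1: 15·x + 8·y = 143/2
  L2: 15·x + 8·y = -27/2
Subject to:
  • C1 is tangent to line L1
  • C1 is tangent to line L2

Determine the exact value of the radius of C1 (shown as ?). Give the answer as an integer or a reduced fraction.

1. [C1‖L1]  r_C1² − 25/4 = 0  ⇒  r_C1 = 5/2 (r>0 drops 1)
2. [C1‖L2]  r_C1² − 25/4 = 0  ⇒  r_C1 = 5/2 (r>0 drops 1)

5/2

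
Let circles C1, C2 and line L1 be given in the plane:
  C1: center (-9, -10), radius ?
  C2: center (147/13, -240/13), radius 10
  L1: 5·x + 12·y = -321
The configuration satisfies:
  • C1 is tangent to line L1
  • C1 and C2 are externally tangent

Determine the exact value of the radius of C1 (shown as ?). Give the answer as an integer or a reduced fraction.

12

1. [C1‖L1]  r_C1² − 144 = 0  ⇒  r_C1 = 12 (r>0 drops 1)
2. [ext C1·C2]  r_C1² + 20r_C1 − 384 = 0  ⇒  r_C1 = 12 (r>0 drops 1)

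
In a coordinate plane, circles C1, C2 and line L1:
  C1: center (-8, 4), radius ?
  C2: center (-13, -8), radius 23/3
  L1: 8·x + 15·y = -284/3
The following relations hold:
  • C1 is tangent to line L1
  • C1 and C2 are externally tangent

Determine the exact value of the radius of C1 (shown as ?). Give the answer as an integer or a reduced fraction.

16/3

1. [C1‖L1]  r_C1² − 256/9 = 0  ⇒  r_C1 = 16/3 (r>0 drops 1)
2. [ext C1·C2]  r_C1² + (46/3)r_C1 − 992/9 = 0  ⇒  r_C1 = 16/3 (r>0 drops 1)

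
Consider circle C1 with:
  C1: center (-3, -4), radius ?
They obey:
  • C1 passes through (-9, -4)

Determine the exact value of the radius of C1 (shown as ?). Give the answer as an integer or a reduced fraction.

1. [C1∋P]  r_C1² − 36 = 0  ⇒  r_C1 = 6 (r>0 drops 1)

6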